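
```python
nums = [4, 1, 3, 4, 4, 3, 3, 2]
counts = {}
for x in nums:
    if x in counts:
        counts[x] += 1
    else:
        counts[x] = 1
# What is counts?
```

Initial: counts = {}, nums = [4, 1, 3, 4, 4, 3, 3, 2]
See 4: counts = {4: 1}
See 1: counts = {4: 1, 1: 1}
See 3: counts = {4: 1, 1: 1, 3: 1}
See 4: counts = {4: 2, 1: 1, 3: 1}
See 4: counts = {4: 3, 1: 1, 3: 1}
See 3: counts = {4: 3, 1: 1, 3: 2}
See 3: counts = {4: 3, 1: 1, 3: 3}
See 2: counts = {4: 3, 1: 1, 3: 3, 2: 1}

{4: 3, 1: 1, 3: 3, 2: 1}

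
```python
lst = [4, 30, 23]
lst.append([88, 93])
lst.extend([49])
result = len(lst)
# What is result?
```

After line 1: lst = [4, 30, 23]
After line 2 (append adds [88, 93] as single element): lst = [4, 30, 23, [88, 93]]
After line 3 (extend unpacks [49], adds 49): lst = [4, 30, 23, [88, 93], 49]
After line 4: result = len(lst) = 5

5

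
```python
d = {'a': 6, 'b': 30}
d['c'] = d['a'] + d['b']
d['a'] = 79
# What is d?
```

After line 1: d = {'a': 6, 'b': 30}
After line 2 (d['c'] = 6 + 30): d = {'a': 6, 'b': 30, 'c': 36}
After line 3: d = {'a': 79, 'b': 30, 'c': 36}

{'a': 79, 'b': 30, 'c': 36}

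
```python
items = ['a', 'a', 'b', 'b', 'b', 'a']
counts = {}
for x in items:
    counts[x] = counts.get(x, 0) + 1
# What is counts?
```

Initial: counts = {}, items = ['a', 'a', 'b', 'b', 'b', 'a']
See 'a': counts = {'a': 1}
See 'a': counts = {'a': 2}
See 'b': counts = {'a': 2, 'b': 1}
See 'b': counts = {'a': 2, 'b': 2}
See 'b': counts = {'a': 2, 'b': 3}
See 'a': counts = {'a': 3, 'b': 3}

{'a': 3, 'b': 3}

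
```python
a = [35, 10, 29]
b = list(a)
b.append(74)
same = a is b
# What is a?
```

After line 1: a = [35, 10, 29]
After line 2 (b = list(a) is a shallow copy, new object): a = [35, 10, 29], b = [35, 10, 29]
After line 3 (append only mutates b): a = [35, 10, 29], b = [35, 10, 29, 74]
After line 4 (same = a is b; different objects -> False): same = False

[35, 10, 29]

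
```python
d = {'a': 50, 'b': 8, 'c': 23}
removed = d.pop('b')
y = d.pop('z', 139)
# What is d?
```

After line 1: d = {'a': 50, 'b': 8, 'c': 23}
After line 2 (pop 'b' returns 8): d = {'a': 50, 'c': 23}, removed = 8
After line 3 (pop 'z' missing, returns default 139): d = {'a': 50, 'c': 23}, y = 139

{'a': 50, 'c': 23}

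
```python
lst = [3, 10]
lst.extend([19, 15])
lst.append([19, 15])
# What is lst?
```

After line 1: lst = [3, 10]
After line 2 (extend unpacks [19, 15]): lst = [3, 10, 19, 15]
After line 3 (append adds [19, 15] as single element): lst = [3, 10, 19, 15, [19, 15]]

[3, 10, 19, 15, [19, 15]]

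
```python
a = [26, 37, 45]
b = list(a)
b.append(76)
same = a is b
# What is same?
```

After line 1: a = [26, 37, 45]
After line 2 (b = list(a) is a shallow copy, new object): a = [26, 37, 45], b = [26, 37, 45]
After line 3 (append only mutates b): a = [26, 37, 45], b = [26, 37, 45, 76]
After line 4 (same = a is b; different objects -> False): same = False

False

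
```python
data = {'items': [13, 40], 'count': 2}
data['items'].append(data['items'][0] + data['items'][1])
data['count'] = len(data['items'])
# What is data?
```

After line 1: data = {'items': [13, 40], 'count': 2}
After line 2 (append 13 + 40 = 53): data = {'items': [13, 40, 53], 'count': 2}
After line 3 (count = len(items) = 3): data = {'items': [13, 40, 53], 'count': 3}

{'items': [13, 40, 53], 'count': 3}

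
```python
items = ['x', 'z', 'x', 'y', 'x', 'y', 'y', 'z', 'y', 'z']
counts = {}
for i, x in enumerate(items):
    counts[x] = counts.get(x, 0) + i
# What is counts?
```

Initial: counts = {}, items = ['x', 'z', 'x', 'y', 'x', 'y', 'y', 'z', 'y', 'z']
i=0, x='x': counts = {'x': 0}
i=1, x='z': counts = {'x': 0, 'z': 1}
i=2, x='x': counts = {'x': 2, 'z': 1}
i=3, x='y': counts = {'x': 2, 'z': 1, 'y': 3}
i=4, x='x': counts = {'x': 6, 'z': 1, 'y': 3}
i=5, x='y': counts = {'x': 6, 'z': 1, 'y': 8}
i=6, x='y': counts = {'x': 6, 'z': 1, 'y': 14}
i=7, x='z': counts = {'x': 6, 'z': 8, 'y': 14}
i=8, x='y': counts = {'x': 6, 'z': 8, 'y': 22}
i=9, x='z': counts = {'x': 6, 'z': 17, 'y': 22}

{'x': 6, 'z': 17, 'y': 22}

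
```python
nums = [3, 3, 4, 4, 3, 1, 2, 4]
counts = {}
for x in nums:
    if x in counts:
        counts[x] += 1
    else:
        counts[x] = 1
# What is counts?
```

Initial: counts = {}, nums = [3, 3, 4, 4, 3, 1, 2, 4]
See 3: counts = {3: 1}
See 3: counts = {3: 2}
See 4: counts = {3: 2, 4: 1}
See 4: counts = {3: 2, 4: 2}
See 3: counts = {3: 3, 4: 2}
See 1: counts = {3: 3, 4: 2, 1: 1}
See 2: counts = {3: 3, 4: 2, 1: 1, 2: 1}
See 4: counts = {3: 3, 4: 3, 1: 1, 2: 1}

{3: 3, 4: 3, 1: 1, 2: 1}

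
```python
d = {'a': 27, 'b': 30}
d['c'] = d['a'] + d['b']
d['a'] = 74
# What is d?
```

After line 1: d = {'a': 27, 'b': 30}
After line 2 (d['c'] = 27 + 30): d = {'a': 27, 'b': 30, 'c': 57}
After line 3: d = {'a': 74, 'b': 30, 'c': 57}

{'a': 74, 'b': 30, 'c': 57}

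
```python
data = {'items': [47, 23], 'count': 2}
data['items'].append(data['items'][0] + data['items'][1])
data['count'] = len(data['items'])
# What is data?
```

After line 1: data = {'items': [47, 23], 'count': 2}
After line 2 (append 47 + 23 = 70): data = {'items': [47, 23, 70], 'count': 2}
After line 3 (count = len(items) = 3): data = {'items': [47, 23, 70], 'count': 3}

{'items': [47, 23, 70], 'count': 3}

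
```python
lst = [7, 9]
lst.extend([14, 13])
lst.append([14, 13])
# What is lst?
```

After line 1: lst = [7, 9]
After line 2 (extend unpacks [14, 13]): lst = [7, 9, 14, 13]
After line 3 (append adds [14, 13] as single element): lst = [7, 9, 14, 13, [14, 13]]

[7, 9, 14, 13, [14, 13]]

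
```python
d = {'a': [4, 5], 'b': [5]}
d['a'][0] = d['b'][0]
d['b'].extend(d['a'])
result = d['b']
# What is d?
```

After line 1: d = {'a': [4, 5], 'b': [5]}
After line 2 (a[0] = b[0] = 5): d = {'a': [5, 5], 'b': [5]}
After line 3 (b.extend(a) appends [5, 5]): d = {'a': [5, 5], 'b': [5, 5, 5]}
After line 4: result = d['b'] = [5, 5, 5]

{'a': [5, 5], 'b': [5, 5, 5]}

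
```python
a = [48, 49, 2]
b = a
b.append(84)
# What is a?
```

After line 1: a = [48, 49, 2]
After line 2 (b = a is an alias, same object): a = [48, 49, 2], b = [48, 49, 2]
After line 3 (b.append mutates the shared list): a = [48, 49, 2, 84], b = [48, 49, 2, 84]

[48, 49, 2, 84]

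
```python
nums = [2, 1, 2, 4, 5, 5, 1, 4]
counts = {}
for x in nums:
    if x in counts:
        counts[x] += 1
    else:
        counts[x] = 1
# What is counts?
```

Initial: counts = {}, nums = [2, 1, 2, 4, 5, 5, 1, 4]
See 2: counts = {2: 1}
See 1: counts = {2: 1, 1: 1}
See 2: counts = {2: 2, 1: 1}
See 4: counts = {2: 2, 1: 1, 4: 1}
See 5: counts = {2: 2, 1: 1, 4: 1, 5: 1}
See 5: counts = {2: 2, 1: 1, 4: 1, 5: 2}
See 1: counts = {2: 2, 1: 2, 4: 1, 5: 2}
See 4: counts = {2: 2, 1: 2, 4: 2, 5: 2}

{2: 2, 1: 2, 4: 2, 5: 2}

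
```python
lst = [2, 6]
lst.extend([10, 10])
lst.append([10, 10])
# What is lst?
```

After line 1: lst = [2, 6]
After line 2 (extend unpacks [10, 10]): lst = [2, 6, 10, 10]
After line 3 (append adds [10, 10] as single element): lst = [2, 6, 10, 10, [10, 10]]

[2, 6, 10, 10, [10, 10]]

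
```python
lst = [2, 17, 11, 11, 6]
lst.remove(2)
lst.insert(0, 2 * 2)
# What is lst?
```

After line 1: lst = [2, 17, 11, 11, 6]
After line 2 (remove first 2): lst = [17, 11, 11, 6]
After line 3 (insert 4 at index 0): lst = [4, 17, 11, 11, 6]

[4, 17, 11, 11, 6]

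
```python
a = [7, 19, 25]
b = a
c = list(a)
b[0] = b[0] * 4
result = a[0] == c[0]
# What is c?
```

After line 1: a = [7, 19, 25]
After line 2 (b = a, alias): a = [7, 19, 25], b = [7, 19, 25]
After line 3 (c = list(a) is a copy, new object): c = [7, 19, 25]
After line 4 (b[0] = 7 * 4 = 28; mutates shared a/b): a = b = [28, 19, 25], c = [7, 19, 25]
After line 5 (a[0] = 28, c[0] = 7; result = False)

[7, 19, 25]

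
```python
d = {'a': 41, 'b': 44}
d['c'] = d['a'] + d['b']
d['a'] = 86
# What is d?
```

After line 1: d = {'a': 41, 'b': 44}
After line 2 (d['c'] = 41 + 44): d = {'a': 41, 'b': 44, 'c': 85}
After line 3: d = {'a': 86, 'b': 44, 'c': 85}

{'a': 86, 'b': 44, 'c': 85}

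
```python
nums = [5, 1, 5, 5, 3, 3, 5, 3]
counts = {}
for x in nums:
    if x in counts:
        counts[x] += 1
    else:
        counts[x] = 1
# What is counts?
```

Initial: counts = {}, nums = [5, 1, 5, 5, 3, 3, 5, 3]
See 5: counts = {5: 1}
See 1: counts = {5: 1, 1: 1}
See 5: counts = {5: 2, 1: 1}
See 5: counts = {5: 3, 1: 1}
See 3: counts = {5: 3, 1: 1, 3: 1}
See 3: counts = {5: 3, 1: 1, 3: 2}
See 5: counts = {5: 4, 1: 1, 3: 2}
See 3: counts = {5: 4, 1: 1, 3: 3}

{5: 4, 1: 1, 3: 3}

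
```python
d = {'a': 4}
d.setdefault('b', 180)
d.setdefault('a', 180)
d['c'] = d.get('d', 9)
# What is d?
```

After line 1: d = {'a': 4}
After line 2 (setdefault adds 'b'=180): d = {'a': 4, 'b': 180}
After line 3 (setdefault 'a' no-op, already exists): d = {'a': 4, 'b': 180}
After line 4 (get('d', 9) returns default since 'd' not in d): d = {'a': 4, 'b': 180, 'c': 9}

{'a': 4, 'b': 180, 'c': 9}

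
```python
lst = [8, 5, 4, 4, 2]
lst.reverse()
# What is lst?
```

[2, 4, 4, 5, 8]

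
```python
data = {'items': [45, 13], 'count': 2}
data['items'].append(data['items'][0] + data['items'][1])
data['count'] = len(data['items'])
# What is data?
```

After line 1: data = {'items': [45, 13], 'count': 2}
After line 2 (append 45 + 13 = 58): data = {'items': [45, 13, 58], 'count': 2}
After line 3 (count = len(items) = 3): data = {'items': [45, 13, 58], 'count': 3}

{'items': [45, 13, 58], 'count': 3}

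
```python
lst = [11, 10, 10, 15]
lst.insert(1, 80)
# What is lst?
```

[11, 80, 10, 10, 15]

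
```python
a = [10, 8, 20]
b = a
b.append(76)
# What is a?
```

After line 1: a = [10, 8, 20]
After line 2 (b = a is an alias, same object): a = [10, 8, 20], b = [10, 8, 20]
After line 3 (b.append mutates the shared list): a = [10, 8, 20, 76], b = [10, 8, 20, 76]

[10, 8, 20, 76]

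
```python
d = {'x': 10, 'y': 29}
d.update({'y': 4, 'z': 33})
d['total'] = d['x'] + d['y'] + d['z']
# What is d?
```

After line 1: d = {'x': 10, 'y': 29}
After line 2 (y overwritten, z added): d = {'x': 10, 'y': 4, 'z': 33}
After line 3 (total = 10 + 4 + 33 = 47): d = {'x': 10, 'y': 4, 'z': 33, 'total': 47}

{'x': 10, 'y': 4, 'z': 33, 'total': 47}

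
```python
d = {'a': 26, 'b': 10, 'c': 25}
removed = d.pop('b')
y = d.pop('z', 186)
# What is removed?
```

After line 1: d = {'a': 26, 'b': 10, 'c': 25}
After line 2 (pop 'b' returns 10): d = {'a': 26, 'c': 25}, removed = 10
After line 3 (pop 'z' missing, returns default 186): d = {'a': 26, 'c': 25}, y = 186

10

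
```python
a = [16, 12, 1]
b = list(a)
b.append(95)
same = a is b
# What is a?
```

After line 1: a = [16, 12, 1]
After line 2 (b = list(a) is a shallow copy, new object): a = [16, 12, 1], b = [16, 12, 1]
After line 3 (append only mutates b): a = [16, 12, 1], b = [16, 12, 1, 95]
After line 4 (same = a is b; different objects -> False): same = False

[16, 12, 1]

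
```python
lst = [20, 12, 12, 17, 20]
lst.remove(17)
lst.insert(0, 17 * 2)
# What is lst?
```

After line 1: lst = [20, 12, 12, 17, 20]
After line 2 (remove first 17): lst = [20, 12, 12, 20]
After line 3 (insert 34 at index 0): lst = [34, 20, 12, 12, 20]

[34, 20, 12, 12, 20]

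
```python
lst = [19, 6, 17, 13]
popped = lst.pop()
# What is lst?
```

[19, 6, 17]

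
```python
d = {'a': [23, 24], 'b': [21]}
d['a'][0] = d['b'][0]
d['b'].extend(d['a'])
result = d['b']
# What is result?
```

After line 1: d = {'a': [23, 24], 'b': [21]}
After line 2 (a[0] = b[0] = 21): d = {'a': [21, 24], 'b': [21]}
After line 3 (b.extend(a) appends [21, 24]): d = {'a': [21, 24], 'b': [21, 21, 24]}
After line 4: result = d['b'] = [21, 21, 24]

[21, 21, 24]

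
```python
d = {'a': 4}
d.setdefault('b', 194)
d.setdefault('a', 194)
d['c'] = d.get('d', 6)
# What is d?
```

After line 1: d = {'a': 4}
After line 2 (setdefault adds 'b'=194): d = {'a': 4, 'b': 194}
After line 3 (setdefault 'a' no-op, already exists): d = {'a': 4, 'b': 194}
After line 4 (get('d', 6) returns default since 'd' not in d): d = {'a': 4, 'b': 194, 'c': 6}

{'a': 4, 'b': 194, 'c': 6}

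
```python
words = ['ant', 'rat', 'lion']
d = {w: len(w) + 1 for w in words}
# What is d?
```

{'ant': 4, 'rat': 4, 'lion': 5}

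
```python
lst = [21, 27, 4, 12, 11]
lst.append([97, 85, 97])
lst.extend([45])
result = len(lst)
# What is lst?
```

After line 1: lst = [21, 27, 4, 12, 11]
After line 2 (append adds [97, 85, 97] as single element): lst = [21, 27, 4, 12, 11, [97, 85, 97]]
After line 3 (extend unpacks [45], adds 45): lst = [21, 27, 4, 12, 11, [97, 85, 97], 45]
After line 4: result = len(lst) = 7

[21, 27, 4, 12, 11, [97, 85, 97], 45]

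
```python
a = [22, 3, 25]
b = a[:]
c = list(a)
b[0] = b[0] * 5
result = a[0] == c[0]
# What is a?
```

After line 1: a = [22, 3, 25]
After line 2 (b = a[:], copy): a = [22, 3, 25], b = [22, 3, 25]
After line 3 (c = list(a) is a copy, new object): c = [22, 3, 25]
After line 4 (b[0] = 22 * 5 = 110; only b mutates (copy)): a = [22, 3, 25], b = [110, 3, 25], c = [22, 3, 25]
After line 5 (a[0] = 22, c[0] = 22; result = True)

[22, 3, 25]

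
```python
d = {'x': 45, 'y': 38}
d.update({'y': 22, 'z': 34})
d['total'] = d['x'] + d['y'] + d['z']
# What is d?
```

After line 1: d = {'x': 45, 'y': 38}
After line 2 (y overwritten, z added): d = {'x': 45, 'y': 22, 'z': 34}
After line 3 (total = 45 + 22 + 34 = 101): d = {'x': 45, 'y': 22, 'z': 34, 'total': 101}

{'x': 45, 'y': 22, 'z': 34, 'total': 101}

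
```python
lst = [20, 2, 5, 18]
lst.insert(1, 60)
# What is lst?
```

[20, 60, 2, 5, 18]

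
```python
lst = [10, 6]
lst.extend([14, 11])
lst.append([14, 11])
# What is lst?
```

After line 1: lst = [10, 6]
After line 2 (extend unpacks [14, 11]): lst = [10, 6, 14, 11]
After line 3 (append adds [14, 11] as single element): lst = [10, 6, 14, 11, [14, 11]]

[10, 6, 14, 11, [14, 11]]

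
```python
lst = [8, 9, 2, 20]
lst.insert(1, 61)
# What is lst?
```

[8, 61, 9, 2, 20]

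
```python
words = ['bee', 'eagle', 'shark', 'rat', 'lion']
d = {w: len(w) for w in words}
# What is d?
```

{'bee': 3, 'eagle': 5, 'shark': 5, 'rat': 3, 'lion': 4}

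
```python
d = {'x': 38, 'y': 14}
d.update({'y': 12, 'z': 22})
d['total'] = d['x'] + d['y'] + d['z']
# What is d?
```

After line 1: d = {'x': 38, 'y': 14}
After line 2 (y overwritten, z added): d = {'x': 38, 'y': 12, 'z': 22}
After line 3 (total = 38 + 12 + 22 = 72): d = {'x': 38, 'y': 12, 'z': 22, 'total': 72}

{'x': 38, 'y': 12, 'z': 22, 'total': 72}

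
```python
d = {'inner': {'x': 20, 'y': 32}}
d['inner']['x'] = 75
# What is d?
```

After line 1: d = {'inner': {'x': 20, 'y': 32}}
After line 2 (inner x overwritten): d = {'inner': {'x': 75, 'y': 32}}

{'inner': {'x': 75, 'y': 32}}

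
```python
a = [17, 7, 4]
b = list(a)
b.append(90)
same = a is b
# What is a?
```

After line 1: a = [17, 7, 4]
After line 2 (b = list(a) is a shallow copy, new object): a = [17, 7, 4], b = [17, 7, 4]
After line 3 (append only mutates b): a = [17, 7, 4], b = [17, 7, 4, 90]
After line 4 (same = a is b; different objects -> False): same = False

[17, 7, 4]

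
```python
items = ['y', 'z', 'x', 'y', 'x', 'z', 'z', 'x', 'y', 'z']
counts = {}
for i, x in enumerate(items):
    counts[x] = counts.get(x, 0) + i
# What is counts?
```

Initial: counts = {}, items = ['y', 'z', 'x', 'y', 'x', 'z', 'z', 'x', 'y', 'z']
i=0, x='y': counts = {'y': 0}
i=1, x='z': counts = {'y': 0, 'z': 1}
i=2, x='x': counts = {'y': 0, 'z': 1, 'x': 2}
i=3, x='y': counts = {'y': 3, 'z': 1, 'x': 2}
i=4, x='x': counts = {'y': 3, 'z': 1, 'x': 6}
i=5, x='z': counts = {'y': 3, 'z': 6, 'x': 6}
i=6, x='z': counts = {'y': 3, 'z': 12, 'x': 6}
i=7, x='x': counts = {'y': 3, 'z': 12, 'x': 13}
i=8, x='y': counts = {'y': 11, 'z': 12, 'x': 13}
i=9, x='z': counts = {'y': 11, 'z': 21, 'x': 13}

{'y': 11, 'z': 21, 'x': 13}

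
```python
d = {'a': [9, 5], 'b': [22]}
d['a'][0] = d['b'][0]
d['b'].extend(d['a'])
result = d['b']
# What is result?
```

After line 1: d = {'a': [9, 5], 'b': [22]}
After line 2 (a[0] = b[0] = 22): d = {'a': [22, 5], 'b': [22]}
After line 3 (b.extend(a) appends [22, 5]): d = {'a': [22, 5], 'b': [22, 22, 5]}
After line 4: result = d['b'] = [22, 22, 5]

[22, 22, 5]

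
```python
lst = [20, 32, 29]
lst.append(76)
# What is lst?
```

[20, 32, 29, 76]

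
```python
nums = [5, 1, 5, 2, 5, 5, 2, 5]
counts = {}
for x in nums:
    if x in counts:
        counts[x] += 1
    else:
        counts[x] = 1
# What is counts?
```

Initial: counts = {}, nums = [5, 1, 5, 2, 5, 5, 2, 5]
See 5: counts = {5: 1}
See 1: counts = {5: 1, 1: 1}
See 5: counts = {5: 2, 1: 1}
See 2: counts = {5: 2, 1: 1, 2: 1}
See 5: counts = {5: 3, 1: 1, 2: 1}
See 5: counts = {5: 4, 1: 1, 2: 1}
See 2: counts = {5: 4, 1: 1, 2: 2}
See 5: counts = {5: 5, 1: 1, 2: 2}

{5: 5, 1: 1, 2: 2}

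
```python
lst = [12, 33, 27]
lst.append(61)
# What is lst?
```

[12, 33, 27, 61]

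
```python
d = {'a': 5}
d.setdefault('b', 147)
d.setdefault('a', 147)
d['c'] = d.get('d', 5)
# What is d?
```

After line 1: d = {'a': 5}
After line 2 (setdefault adds 'b'=147): d = {'a': 5, 'b': 147}
After line 3 (setdefault 'a' no-op, already exists): d = {'a': 5, 'b': 147}
After line 4 (get('d', 5) returns default since 'd' not in d): d = {'a': 5, 'b': 147, 'c': 5}

{'a': 5, 'b': 147, 'c': 5}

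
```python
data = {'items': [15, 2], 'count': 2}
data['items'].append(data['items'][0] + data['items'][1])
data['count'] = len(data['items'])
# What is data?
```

After line 1: data = {'items': [15, 2], 'count': 2}
After line 2 (append 15 + 2 = 17): data = {'items': [15, 2, 17], 'count': 2}
After line 3 (count = len(items) = 3): data = {'items': [15, 2, 17], 'count': 3}

{'items': [15, 2, 17], 'count': 3}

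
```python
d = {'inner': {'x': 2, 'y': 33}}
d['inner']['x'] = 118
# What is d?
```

After line 1: d = {'inner': {'x': 2, 'y': 33}}
After line 2 (inner x overwritten): d = {'inner': {'x': 118, 'y': 33}}

{'inner': {'x': 118, 'y': 33}}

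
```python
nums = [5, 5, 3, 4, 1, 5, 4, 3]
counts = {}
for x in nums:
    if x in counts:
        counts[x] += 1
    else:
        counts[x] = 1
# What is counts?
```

Initial: counts = {}, nums = [5, 5, 3, 4, 1, 5, 4, 3]
See 5: counts = {5: 1}
See 5: counts = {5: 2}
See 3: counts = {5: 2, 3: 1}
See 4: counts = {5: 2, 3: 1, 4: 1}
See 1: counts = {5: 2, 3: 1, 4: 1, 1: 1}
See 5: counts = {5: 3, 3: 1, 4: 1, 1: 1}
See 4: counts = {5: 3, 3: 1, 4: 2, 1: 1}
See 3: counts = {5: 3, 3: 2, 4: 2, 1: 1}

{5: 3, 3: 2, 4: 2, 1: 1}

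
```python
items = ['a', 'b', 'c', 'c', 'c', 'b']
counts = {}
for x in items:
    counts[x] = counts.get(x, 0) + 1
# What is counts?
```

Initial: counts = {}, items = ['a', 'b', 'c', 'c', 'c', 'b']
See 'a': counts = {'a': 1}
See 'b': counts = {'a': 1, 'b': 1}
See 'c': counts = {'a': 1, 'b': 1, 'c': 1}
See 'c': counts = {'a': 1, 'b': 1, 'c': 2}
See 'c': counts = {'a': 1, 'b': 1, 'c': 3}
See 'b': counts = {'a': 1, 'b': 2, 'c': 3}

{'a': 1, 'b': 2, 'c': 3}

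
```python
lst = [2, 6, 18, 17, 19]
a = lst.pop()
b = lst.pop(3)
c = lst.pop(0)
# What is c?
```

After line 1: lst = [2, 6, 18, 17, 19]
After line 2 (pop() -> a = 19): lst = [2, 6, 18, 17]
After line 3 (pop(3) -> b = 17): lst = [2, 6, 18]
After line 4 (pop(0) -> c = 2): lst = [6, 18]

2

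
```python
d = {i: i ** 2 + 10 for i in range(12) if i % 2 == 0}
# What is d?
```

{0: 10, 2: 14, 4: 26, 6: 46, 8: 74, 10: 110}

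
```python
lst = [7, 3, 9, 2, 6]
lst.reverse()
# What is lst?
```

[6, 2, 9, 3, 7]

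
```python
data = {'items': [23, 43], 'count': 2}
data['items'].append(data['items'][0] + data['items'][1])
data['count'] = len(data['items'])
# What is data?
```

After line 1: data = {'items': [23, 43], 'count': 2}
After line 2 (append 23 + 43 = 66): data = {'items': [23, 43, 66], 'count': 2}
After line 3 (count = len(items) = 3): data = {'items': [23, 43, 66], 'count': 3}

{'items': [23, 43, 66], 'count': 3}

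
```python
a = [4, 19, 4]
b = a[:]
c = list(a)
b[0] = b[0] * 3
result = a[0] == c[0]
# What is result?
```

After line 1: a = [4, 19, 4]
After line 2 (b = a[:], copy): a = [4, 19, 4], b = [4, 19, 4]
After line 3 (c = list(a) is a copy, new object): c = [4, 19, 4]
After line 4 (b[0] = 4 * 3 = 12; only b mutates (copy)): a = [4, 19, 4], b = [12, 19, 4], c = [4, 19, 4]
After line 5 (a[0] = 4, c[0] = 4; result = True)

True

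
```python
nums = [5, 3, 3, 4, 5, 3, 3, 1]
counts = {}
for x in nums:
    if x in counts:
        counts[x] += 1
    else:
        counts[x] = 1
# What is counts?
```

Initial: counts = {}, nums = [5, 3, 3, 4, 5, 3, 3, 1]
See 5: counts = {5: 1}
See 3: counts = {5: 1, 3: 1}
See 3: counts = {5: 1, 3: 2}
See 4: counts = {5: 1, 3: 2, 4: 1}
See 5: counts = {5: 2, 3: 2, 4: 1}
See 3: counts = {5: 2, 3: 3, 4: 1}
See 3: counts = {5: 2, 3: 4, 4: 1}
See 1: counts = {5: 2, 3: 4, 4: 1, 1: 1}

{5: 2, 3: 4, 4: 1, 1: 1}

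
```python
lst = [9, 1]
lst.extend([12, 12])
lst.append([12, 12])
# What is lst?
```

After line 1: lst = [9, 1]
After line 2 (extend unpacks [12, 12]): lst = [9, 1, 12, 12]
After line 3 (append adds [12, 12] as single element): lst = [9, 1, 12, 12, [12, 12]]

[9, 1, 12, 12, [12, 12]]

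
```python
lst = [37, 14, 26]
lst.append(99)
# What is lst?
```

[37, 14, 26, 99]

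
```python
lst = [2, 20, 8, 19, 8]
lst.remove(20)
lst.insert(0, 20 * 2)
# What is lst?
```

After line 1: lst = [2, 20, 8, 19, 8]
After line 2 (remove first 20): lst = [2, 8, 19, 8]
After line 3 (insert 40 at index 0): lst = [40, 2, 8, 19, 8]

[40, 2, 8, 19, 8]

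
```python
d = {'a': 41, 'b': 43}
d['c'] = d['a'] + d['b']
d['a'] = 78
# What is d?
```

After line 1: d = {'a': 41, 'b': 43}
After line 2 (d['c'] = 41 + 43): d = {'a': 41, 'b': 43, 'c': 84}
After line 3: d = {'a': 78, 'b': 43, 'c': 84}

{'a': 78, 'b': 43, 'c': 84}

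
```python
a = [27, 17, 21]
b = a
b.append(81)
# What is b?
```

After line 1: a = [27, 17, 21]
After line 2 (b = a is an alias, same object): a = [27, 17, 21], b = [27, 17, 21]
After line 3 (b.append mutates the shared list): a = [27, 17, 21, 81], b = [27, 17, 21, 81]

[27, 17, 21, 81]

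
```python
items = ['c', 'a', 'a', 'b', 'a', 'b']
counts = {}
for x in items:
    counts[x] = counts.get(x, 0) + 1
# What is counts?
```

Initial: counts = {}, items = ['c', 'a', 'a', 'b', 'a', 'b']
See 'c': counts = {'c': 1}
See 'a': counts = {'c': 1, 'a': 1}
See 'a': counts = {'c': 1, 'a': 2}
See 'b': counts = {'c': 1, 'a': 2, 'b': 1}
See 'a': counts = {'c': 1, 'a': 3, 'b': 1}
See 'b': counts = {'c': 1, 'a': 3, 'b': 2}

{'c': 1, 'a': 3, 'b': 2}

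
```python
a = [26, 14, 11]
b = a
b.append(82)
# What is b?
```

After line 1: a = [26, 14, 11]
After line 2 (b = a is an alias, same object): a = [26, 14, 11], b = [26, 14, 11]
After line 3 (b.append mutates the shared list): a = [26, 14, 11, 82], b = [26, 14, 11, 82]

[26, 14, 11, 82]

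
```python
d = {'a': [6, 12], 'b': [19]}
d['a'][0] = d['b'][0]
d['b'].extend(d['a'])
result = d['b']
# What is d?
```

After line 1: d = {'a': [6, 12], 'b': [19]}
After line 2 (a[0] = b[0] = 19): d = {'a': [19, 12], 'b': [19]}
After line 3 (b.extend(a) appends [19, 12]): d = {'a': [19, 12], 'b': [19, 19, 12]}
After line 4: result = d['b'] = [19, 19, 12]

{'a': [19, 12], 'b': [19, 19, 12]}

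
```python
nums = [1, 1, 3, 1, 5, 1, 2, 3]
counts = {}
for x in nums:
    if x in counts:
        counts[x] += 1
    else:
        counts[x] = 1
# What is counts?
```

Initial: counts = {}, nums = [1, 1, 3, 1, 5, 1, 2, 3]
See 1: counts = {1: 1}
See 1: counts = {1: 2}
See 3: counts = {1: 2, 3: 1}
See 1: counts = {1: 3, 3: 1}
See 5: counts = {1: 3, 3: 1, 5: 1}
See 1: counts = {1: 4, 3: 1, 5: 1}
See 2: counts = {1: 4, 3: 1, 5: 1, 2: 1}
See 3: counts = {1: 4, 3: 2, 5: 1, 2: 1}

{1: 4, 3: 2, 5: 1, 2: 1}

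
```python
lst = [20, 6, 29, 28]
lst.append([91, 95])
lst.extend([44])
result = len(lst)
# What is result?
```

After line 1: lst = [20, 6, 29, 28]
After line 2 (append adds [91, 95] as single element): lst = [20, 6, 29, 28, [91, 95]]
After line 3 (extend unpacks [44], adds 44): lst = [20, 6, 29, 28, [91, 95], 44]
After line 4: result = len(lst) = 6

6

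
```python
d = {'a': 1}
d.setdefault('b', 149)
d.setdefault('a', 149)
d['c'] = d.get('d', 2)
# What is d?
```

After line 1: d = {'a': 1}
After line 2 (setdefault adds 'b'=149): d = {'a': 1, 'b': 149}
After line 3 (setdefault 'a' no-op, already exists): d = {'a': 1, 'b': 149}
After line 4 (get('d', 2) returns default since 'd' not in d): d = {'a': 1, 'b': 149, 'c': 2}

{'a': 1, 'b': 149, 'c': 2}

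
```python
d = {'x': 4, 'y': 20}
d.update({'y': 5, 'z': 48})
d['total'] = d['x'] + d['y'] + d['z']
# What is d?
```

After line 1: d = {'x': 4, 'y': 20}
After line 2 (y overwritten, z added): d = {'x': 4, 'y': 5, 'z': 48}
After line 3 (total = 4 + 5 + 48 = 57): d = {'x': 4, 'y': 5, 'z': 48, 'total': 57}

{'x': 4, 'y': 5, 'z': 48, 'total': 57}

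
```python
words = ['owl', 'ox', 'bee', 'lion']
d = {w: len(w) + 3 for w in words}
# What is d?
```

{'owl': 6, 'ox': 5, 'bee': 6, 'lion': 7}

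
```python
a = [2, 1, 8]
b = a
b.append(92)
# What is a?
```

After line 1: a = [2, 1, 8]
After line 2 (b = a is an alias, same object): a = [2, 1, 8], b = [2, 1, 8]
After line 3 (b.append mutates the shared list): a = [2, 1, 8, 92], b = [2, 1, 8, 92]

[2, 1, 8, 92]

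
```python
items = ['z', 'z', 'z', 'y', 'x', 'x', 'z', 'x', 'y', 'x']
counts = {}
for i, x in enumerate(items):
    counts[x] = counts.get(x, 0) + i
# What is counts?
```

Initial: counts = {}, items = ['z', 'z', 'z', 'y', 'x', 'x', 'z', 'x', 'y', 'x']
i=0, x='z': counts = {'z': 0}
i=1, x='z': counts = {'z': 1}
i=2, x='z': counts = {'z': 3}
i=3, x='y': counts = {'z': 3, 'y': 3}
i=4, x='x': counts = {'z': 3, 'y': 3, 'x': 4}
i=5, x='x': counts = {'z': 3, 'y': 3, 'x': 9}
i=6, x='z': counts = {'z': 9, 'y': 3, 'x': 9}
i=7, x='x': counts = {'z': 9, 'y': 3, 'x': 16}
i=8, x='y': counts = {'z': 9, 'y': 11, 'x': 16}
i=9, x='x': counts = {'z': 9, 'y': 11, 'x': 25}

{'z': 9, 'y': 11, 'x': 25}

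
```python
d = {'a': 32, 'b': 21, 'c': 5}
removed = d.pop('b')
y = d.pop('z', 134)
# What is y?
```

After line 1: d = {'a': 32, 'b': 21, 'c': 5}
After line 2 (pop 'b' returns 21): d = {'a': 32, 'c': 5}, removed = 21
After line 3 (pop 'z' missing, returns default 134): d = {'a': 32, 'c': 5}, y = 134

134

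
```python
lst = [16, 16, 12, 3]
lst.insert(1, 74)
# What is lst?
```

[16, 74, 16, 12, 3]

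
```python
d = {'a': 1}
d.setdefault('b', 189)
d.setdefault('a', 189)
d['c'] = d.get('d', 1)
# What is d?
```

After line 1: d = {'a': 1}
After line 2 (setdefault adds 'b'=189): d = {'a': 1, 'b': 189}
After line 3 (setdefault 'a' no-op, already exists): d = {'a': 1, 'b': 189}
After line 4 (get('d', 1) returns default since 'd' not in d): d = {'a': 1, 'b': 189, 'c': 1}

{'a': 1, 'b': 189, 'c': 1}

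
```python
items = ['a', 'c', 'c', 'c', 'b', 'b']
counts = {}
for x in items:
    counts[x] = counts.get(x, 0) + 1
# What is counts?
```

Initial: counts = {}, items = ['a', 'c', 'c', 'c', 'b', 'b']
See 'a': counts = {'a': 1}
See 'c': counts = {'a': 1, 'c': 1}
See 'c': counts = {'a': 1, 'c': 2}
See 'c': counts = {'a': 1, 'c': 3}
See 'b': counts = {'a': 1, 'c': 3, 'b': 1}
See 'b': counts = {'a': 1, 'c': 3, 'b': 2}

{'a': 1, 'c': 3, 'b': 2}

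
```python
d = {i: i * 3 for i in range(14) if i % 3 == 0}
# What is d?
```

{0: 0, 3: 9, 6: 18, 9: 27, 12: 36}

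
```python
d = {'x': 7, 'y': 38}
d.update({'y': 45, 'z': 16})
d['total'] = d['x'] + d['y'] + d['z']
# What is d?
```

After line 1: d = {'x': 7, 'y': 38}
After line 2 (y overwritten, z added): d = {'x': 7, 'y': 45, 'z': 16}
After line 3 (total = 7 + 45 + 16 = 68): d = {'x': 7, 'y': 45, 'z': 16, 'total': 68}

{'x': 7, 'y': 45, 'z': 16, 'total': 68}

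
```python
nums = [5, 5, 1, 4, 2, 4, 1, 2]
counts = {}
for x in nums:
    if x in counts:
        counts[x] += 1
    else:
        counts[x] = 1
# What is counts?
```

Initial: counts = {}, nums = [5, 5, 1, 4, 2, 4, 1, 2]
See 5: counts = {5: 1}
See 5: counts = {5: 2}
See 1: counts = {5: 2, 1: 1}
See 4: counts = {5: 2, 1: 1, 4: 1}
See 2: counts = {5: 2, 1: 1, 4: 1, 2: 1}
See 4: counts = {5: 2, 1: 1, 4: 2, 2: 1}
See 1: counts = {5: 2, 1: 2, 4: 2, 2: 1}
See 2: counts = {5: 2, 1: 2, 4: 2, 2: 2}

{5: 2, 1: 2, 4: 2, 2: 2}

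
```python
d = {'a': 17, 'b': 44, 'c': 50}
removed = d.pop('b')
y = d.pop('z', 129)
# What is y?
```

After line 1: d = {'a': 17, 'b': 44, 'c': 50}
After line 2 (pop 'b' returns 44): d = {'a': 17, 'c': 50}, removed = 44
After line 3 (pop 'z' missing, returns default 129): d = {'a': 17, 'c': 50}, y = 129

129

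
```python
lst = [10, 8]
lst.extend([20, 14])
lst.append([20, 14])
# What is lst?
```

After line 1: lst = [10, 8]
After line 2 (extend unpacks [20, 14]): lst = [10, 8, 20, 14]
After line 3 (append adds [20, 14] as single element): lst = [10, 8, 20, 14, [20, 14]]

[10, 8, 20, 14, [20, 14]]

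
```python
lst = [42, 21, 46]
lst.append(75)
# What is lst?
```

[42, 21, 46, 75]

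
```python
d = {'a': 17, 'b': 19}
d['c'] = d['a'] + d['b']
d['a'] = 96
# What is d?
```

After line 1: d = {'a': 17, 'b': 19}
After line 2 (d['c'] = 17 + 19): d = {'a': 17, 'b': 19, 'c': 36}
After line 3: d = {'a': 96, 'b': 19, 'c': 36}

{'a': 96, 'b': 19, 'c': 36}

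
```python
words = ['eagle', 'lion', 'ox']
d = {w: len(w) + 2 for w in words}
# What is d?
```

{'eagle': 7, 'lion': 6, 'ox': 4}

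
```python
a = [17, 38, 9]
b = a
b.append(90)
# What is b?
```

After line 1: a = [17, 38, 9]
After line 2 (b = a is an alias, same object): a = [17, 38, 9], b = [17, 38, 9]
After line 3 (b.append mutates the shared list): a = [17, 38, 9, 90], b = [17, 38, 9, 90]

[17, 38, 9, 90]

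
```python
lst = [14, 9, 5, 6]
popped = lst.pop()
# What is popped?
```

6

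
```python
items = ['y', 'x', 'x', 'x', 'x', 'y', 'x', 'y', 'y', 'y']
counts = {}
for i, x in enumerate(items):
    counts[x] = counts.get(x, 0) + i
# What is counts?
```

Initial: counts = {}, items = ['y', 'x', 'x', 'x', 'x', 'y', 'x', 'y', 'y', 'y']
i=0, x='y': counts = {'y': 0}
i=1, x='x': counts = {'y': 0, 'x': 1}
i=2, x='x': counts = {'y': 0, 'x': 3}
i=3, x='x': counts = {'y': 0, 'x': 6}
i=4, x='x': counts = {'y': 0, 'x': 10}
i=5, x='y': counts = {'y': 5, 'x': 10}
i=6, x='x': counts = {'y': 5, 'x': 16}
i=7, x='y': counts = {'y': 12, 'x': 16}
i=8, x='y': counts = {'y': 20, 'x': 16}
i=9, x='y': counts = {'y': 29, 'x': 16}

{'y': 29, 'x': 16}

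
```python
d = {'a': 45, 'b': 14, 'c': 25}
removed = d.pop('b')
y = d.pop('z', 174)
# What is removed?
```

After line 1: d = {'a': 45, 'b': 14, 'c': 25}
After line 2 (pop 'b' returns 14): d = {'a': 45, 'c': 25}, removed = 14
After line 3 (pop 'z' missing, returns default 174): d = {'a': 45, 'c': 25}, y = 174

14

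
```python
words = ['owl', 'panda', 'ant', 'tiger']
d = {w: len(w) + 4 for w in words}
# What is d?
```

{'owl': 7, 'panda': 9, 'ant': 7, 'tiger': 9}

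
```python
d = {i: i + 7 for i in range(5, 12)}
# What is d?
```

{5: 12, 6: 13, 7: 14, 8: 15, 9: 16, 10: 17, 11: 18}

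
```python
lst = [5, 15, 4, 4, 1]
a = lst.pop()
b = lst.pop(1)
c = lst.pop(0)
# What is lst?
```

After line 1: lst = [5, 15, 4, 4, 1]
After line 2 (pop() -> a = 1): lst = [5, 15, 4, 4]
After line 3 (pop(1) -> b = 15): lst = [5, 4, 4]
After line 4 (pop(0) -> c = 5): lst = [4, 4]

[4, 4]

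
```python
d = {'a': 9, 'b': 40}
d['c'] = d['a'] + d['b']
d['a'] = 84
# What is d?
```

After line 1: d = {'a': 9, 'b': 40}
After line 2 (d['c'] = 9 + 40): d = {'a': 9, 'b': 40, 'c': 49}
After line 3: d = {'a': 84, 'b': 40, 'c': 49}

{'a': 84, 'b': 40, 'c': 49}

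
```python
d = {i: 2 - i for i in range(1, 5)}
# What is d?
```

{1: 1, 2: 0, 3: -1, 4: -2}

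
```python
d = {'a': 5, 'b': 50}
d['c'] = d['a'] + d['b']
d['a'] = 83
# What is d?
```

After line 1: d = {'a': 5, 'b': 50}
After line 2 (d['c'] = 5 + 50): d = {'a': 5, 'b': 50, 'c': 55}
After line 3: d = {'a': 83, 'b': 50, 'c': 55}

{'a': 83, 'b': 50, 'c': 55}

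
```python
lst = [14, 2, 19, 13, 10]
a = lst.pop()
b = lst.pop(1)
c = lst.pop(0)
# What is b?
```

After line 1: lst = [14, 2, 19, 13, 10]
After line 2 (pop() -> a = 10): lst = [14, 2, 19, 13]
After line 3 (pop(1) -> b = 2): lst = [14, 19, 13]
After line 4 (pop(0) -> c = 14): lst = [19, 13]

2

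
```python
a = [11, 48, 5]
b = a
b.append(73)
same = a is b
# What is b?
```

After line 1: a = [11, 48, 5]
After line 2 (b = a is an alias, same object): a = [11, 48, 5], b = [11, 48, 5]
After line 3 (b.append mutates the shared list): a = [11, 48, 5, 73], b = [11, 48, 5, 73]
After line 4 (same = a is b; same object -> True): same = True

[11, 48, 5, 73]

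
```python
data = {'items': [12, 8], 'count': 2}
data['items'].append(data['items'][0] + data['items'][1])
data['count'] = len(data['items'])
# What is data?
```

After line 1: data = {'items': [12, 8], 'count': 2}
After line 2 (append 12 + 8 = 20): data = {'items': [12, 8, 20], 'count': 2}
After line 3 (count = len(items) = 3): data = {'items': [12, 8, 20], 'count': 3}

{'items': [12, 8, 20], 'count': 3}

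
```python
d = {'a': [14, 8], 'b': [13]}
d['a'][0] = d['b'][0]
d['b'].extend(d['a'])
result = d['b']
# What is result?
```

After line 1: d = {'a': [14, 8], 'b': [13]}
After line 2 (a[0] = b[0] = 13): d = {'a': [13, 8], 'b': [13]}
After line 3 (b.extend(a) appends [13, 8]): d = {'a': [13, 8], 'b': [13, 13, 8]}
After line 4: result = d['b'] = [13, 13, 8]

[13, 13, 8]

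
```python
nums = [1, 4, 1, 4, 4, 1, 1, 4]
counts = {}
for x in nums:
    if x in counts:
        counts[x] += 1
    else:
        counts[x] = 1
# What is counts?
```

Initial: counts = {}, nums = [1, 4, 1, 4, 4, 1, 1, 4]
See 1: counts = {1: 1}
See 4: counts = {1: 1, 4: 1}
See 1: counts = {1: 2, 4: 1}
See 4: counts = {1: 2, 4: 2}
See 4: counts = {1: 2, 4: 3}
See 1: counts = {1: 3, 4: 3}
See 1: counts = {1: 4, 4: 3}
See 4: counts = {1: 4, 4: 4}

{1: 4, 4: 4}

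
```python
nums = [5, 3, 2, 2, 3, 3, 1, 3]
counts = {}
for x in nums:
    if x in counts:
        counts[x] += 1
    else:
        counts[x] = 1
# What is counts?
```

Initial: counts = {}, nums = [5, 3, 2, 2, 3, 3, 1, 3]
See 5: counts = {5: 1}
See 3: counts = {5: 1, 3: 1}
See 2: counts = {5: 1, 3: 1, 2: 1}
See 2: counts = {5: 1, 3: 1, 2: 2}
See 3: counts = {5: 1, 3: 2, 2: 2}
See 3: counts = {5: 1, 3: 3, 2: 2}
See 1: counts = {5: 1, 3: 3, 2: 2, 1: 1}
See 3: counts = {5: 1, 3: 4, 2: 2, 1: 1}

{5: 1, 3: 4, 2: 2, 1: 1}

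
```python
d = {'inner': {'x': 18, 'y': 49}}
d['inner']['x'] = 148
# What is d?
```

After line 1: d = {'inner': {'x': 18, 'y': 49}}
After line 2 (inner x overwritten): d = {'inner': {'x': 148, 'y': 49}}

{'inner': {'x': 148, 'y': 49}}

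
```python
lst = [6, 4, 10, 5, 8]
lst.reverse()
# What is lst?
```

[8, 5, 10, 4, 6]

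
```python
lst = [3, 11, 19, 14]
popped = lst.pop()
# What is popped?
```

14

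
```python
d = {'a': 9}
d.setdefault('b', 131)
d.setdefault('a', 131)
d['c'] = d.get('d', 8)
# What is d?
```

After line 1: d = {'a': 9}
After line 2 (setdefault adds 'b'=131): d = {'a': 9, 'b': 131}
After line 3 (setdefault 'a' no-op, already exists): d = {'a': 9, 'b': 131}
After line 4 (get('d', 8) returns default since 'd' not in d): d = {'a': 9, 'b': 131, 'c': 8}

{'a': 9, 'b': 131, 'c': 8}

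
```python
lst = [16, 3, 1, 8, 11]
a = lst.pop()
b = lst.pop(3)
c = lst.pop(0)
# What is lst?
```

After line 1: lst = [16, 3, 1, 8, 11]
After line 2 (pop() -> a = 11): lst = [16, 3, 1, 8]
After line 3 (pop(3) -> b = 8): lst = [16, 3, 1]
After line 4 (pop(0) -> c = 16): lst = [3, 1]

[3, 1]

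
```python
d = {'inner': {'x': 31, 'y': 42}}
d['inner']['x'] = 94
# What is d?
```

After line 1: d = {'inner': {'x': 31, 'y': 42}}
After line 2 (inner x overwritten): d = {'inner': {'x': 94, 'y': 42}}

{'inner': {'x': 94, 'y': 42}}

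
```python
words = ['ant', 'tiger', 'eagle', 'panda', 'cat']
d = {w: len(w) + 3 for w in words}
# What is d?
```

{'ant': 6, 'tiger': 8, 'eagle': 8, 'panda': 8, 'cat': 6}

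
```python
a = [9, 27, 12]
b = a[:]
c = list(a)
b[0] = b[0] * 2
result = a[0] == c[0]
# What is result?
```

After line 1: a = [9, 27, 12]
After line 2 (b = a[:], copy): a = [9, 27, 12], b = [9, 27, 12]
After line 3 (c = list(a) is a copy, new object): c = [9, 27, 12]
After line 4 (b[0] = 9 * 2 = 18; only b mutates (copy)): a = [9, 27, 12], b = [18, 27, 12], c = [9, 27, 12]
After line 5 (a[0] = 9, c[0] = 9; result = True)

True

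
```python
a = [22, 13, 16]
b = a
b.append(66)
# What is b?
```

After line 1: a = [22, 13, 16]
After line 2 (b = a is an alias, same object): a = [22, 13, 16], b = [22, 13, 16]
After line 3 (b.append mutates the shared list): a = [22, 13, 16, 66], b = [22, 13, 16, 66]

[22, 13, 16, 66]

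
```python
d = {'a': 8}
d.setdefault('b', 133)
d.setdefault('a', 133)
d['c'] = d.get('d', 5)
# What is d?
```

After line 1: d = {'a': 8}
After line 2 (setdefault adds 'b'=133): d = {'a': 8, 'b': 133}
After line 3 (setdefault 'a' no-op, already exists): d = {'a': 8, 'b': 133}
After line 4 (get('d', 5) returns default since 'd' not in d): d = {'a': 8, 'b': 133, 'c': 5}

{'a': 8, 'b': 133, 'c': 5}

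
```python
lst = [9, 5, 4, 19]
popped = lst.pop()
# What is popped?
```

19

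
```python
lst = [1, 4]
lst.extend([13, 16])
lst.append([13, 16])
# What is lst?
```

After line 1: lst = [1, 4]
After line 2 (extend unpacks [13, 16]): lst = [1, 4, 13, 16]
After line 3 (append adds [13, 16] as single element): lst = [1, 4, 13, 16, [13, 16]]

[1, 4, 13, 16, [13, 16]]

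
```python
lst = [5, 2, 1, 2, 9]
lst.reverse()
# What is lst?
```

[9, 2, 1, 2, 5]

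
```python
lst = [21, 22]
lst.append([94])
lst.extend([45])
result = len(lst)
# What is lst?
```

After line 1: lst = [21, 22]
After line 2 (append adds [94] as single element): lst = [21, 22, [94]]
After line 3 (extend unpacks [45], adds 45): lst = [21, 22, [94], 45]
After line 4: result = len(lst) = 4

[21, 22, [94], 45]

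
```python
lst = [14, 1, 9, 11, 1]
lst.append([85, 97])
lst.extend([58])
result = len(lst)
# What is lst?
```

After line 1: lst = [14, 1, 9, 11, 1]
After line 2 (append adds [85, 97] as single element): lst = [14, 1, 9, 11, 1, [85, 97]]
After line 3 (extend unpacks [58], adds 58): lst = [14, 1, 9, 11, 1, [85, 97], 58]
After line 4: result = len(lst) = 7

[14, 1, 9, 11, 1, [85, 97], 58]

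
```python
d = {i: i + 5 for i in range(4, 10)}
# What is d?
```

{4: 9, 5: 10, 6: 11, 7: 12, 8: 13, 9: 14}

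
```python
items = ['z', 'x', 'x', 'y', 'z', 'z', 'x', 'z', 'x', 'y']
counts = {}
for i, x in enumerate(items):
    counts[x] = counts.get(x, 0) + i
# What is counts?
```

Initial: counts = {}, items = ['z', 'x', 'x', 'y', 'z', 'z', 'x', 'z', 'x', 'y']
i=0, x='z': counts = {'z': 0}
i=1, x='x': counts = {'z': 0, 'x': 1}
i=2, x='x': counts = {'z': 0, 'x': 3}
i=3, x='y': counts = {'z': 0, 'x': 3, 'y': 3}
i=4, x='z': counts = {'z': 4, 'x': 3, 'y': 3}
i=5, x='z': counts = {'z': 9, 'x': 3, 'y': 3}
i=6, x='x': counts = {'z': 9, 'x': 9, 'y': 3}
i=7, x='z': counts = {'z': 16, 'x': 9, 'y': 3}
i=8, x='x': counts = {'z': 16, 'x': 17, 'y': 3}
i=9, x='y': counts = {'z': 16, 'x': 17, 'y': 12}

{'z': 16, 'x': 17, 'y': 12}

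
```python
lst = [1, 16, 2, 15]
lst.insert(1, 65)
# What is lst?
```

[1, 65, 16, 2, 15]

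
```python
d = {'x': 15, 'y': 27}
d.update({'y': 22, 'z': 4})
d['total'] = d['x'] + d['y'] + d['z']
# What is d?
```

After line 1: d = {'x': 15, 'y': 27}
After line 2 (y overwritten, z added): d = {'x': 15, 'y': 22, 'z': 4}
After line 3 (total = 15 + 22 + 4 = 41): d = {'x': 15, 'y': 22, 'z': 4, 'total': 41}

{'x': 15, 'y': 22, 'z': 4, 'total': 41}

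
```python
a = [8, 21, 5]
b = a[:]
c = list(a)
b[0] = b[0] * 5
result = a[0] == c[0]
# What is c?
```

After line 1: a = [8, 21, 5]
After line 2 (b = a[:], copy): a = [8, 21, 5], b = [8, 21, 5]
After line 3 (c = list(a) is a copy, new object): c = [8, 21, 5]
After line 4 (b[0] = 8 * 5 = 40; only b mutates (copy)): a = [8, 21, 5], b = [40, 21, 5], c = [8, 21, 5]
After line 5 (a[0] = 8, c[0] = 8; result = True)

[8, 21, 5]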